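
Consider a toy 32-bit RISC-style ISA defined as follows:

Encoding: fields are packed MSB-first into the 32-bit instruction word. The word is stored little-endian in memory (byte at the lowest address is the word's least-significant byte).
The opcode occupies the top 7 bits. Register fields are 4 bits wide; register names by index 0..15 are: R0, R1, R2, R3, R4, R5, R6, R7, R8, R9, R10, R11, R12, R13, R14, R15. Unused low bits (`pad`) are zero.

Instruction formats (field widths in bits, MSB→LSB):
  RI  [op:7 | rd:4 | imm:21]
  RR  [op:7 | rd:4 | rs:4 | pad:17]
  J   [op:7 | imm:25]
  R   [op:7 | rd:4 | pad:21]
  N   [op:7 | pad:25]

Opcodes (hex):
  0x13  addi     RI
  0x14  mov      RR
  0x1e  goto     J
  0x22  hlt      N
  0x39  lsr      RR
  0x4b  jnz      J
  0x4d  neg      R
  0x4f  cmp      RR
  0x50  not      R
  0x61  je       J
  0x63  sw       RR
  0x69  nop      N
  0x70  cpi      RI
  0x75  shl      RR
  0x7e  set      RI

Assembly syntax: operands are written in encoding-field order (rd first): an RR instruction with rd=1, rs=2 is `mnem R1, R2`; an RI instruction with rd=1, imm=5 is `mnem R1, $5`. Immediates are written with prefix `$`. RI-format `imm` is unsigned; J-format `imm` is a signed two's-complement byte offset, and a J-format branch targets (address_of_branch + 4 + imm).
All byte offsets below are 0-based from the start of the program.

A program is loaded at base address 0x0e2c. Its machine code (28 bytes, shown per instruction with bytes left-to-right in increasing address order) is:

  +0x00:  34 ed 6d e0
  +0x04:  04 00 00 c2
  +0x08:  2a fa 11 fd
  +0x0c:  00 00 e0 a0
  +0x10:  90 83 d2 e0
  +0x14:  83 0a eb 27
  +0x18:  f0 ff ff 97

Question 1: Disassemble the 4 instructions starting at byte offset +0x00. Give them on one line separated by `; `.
+0x00: 34 ed 6d e0 ⇒ word 0xe06ded34 (little)
  op=0xe06ded34>>25=0x70 ⇒ cpi (RI)
  rd@[24:21]=0x3 ⇒ R3
  imm@[20:0]=0xded34 ⇒ $912692
+0x04: 04 00 00 c2 ⇒ word 0xc2000004 (little)
  op=0xc2000004>>25=0x61 ⇒ je (J)
  imm@[24:0]=0x4 ⇒ $4
+0x08: 2a fa 11 fd ⇒ word 0xfd11fa2a (little)
  op=0xfd11fa2a>>25=0x7e ⇒ set (RI)
  rd@[24:21]=0x8 ⇒ R8
  imm@[20:0]=0x11fa2a ⇒ $1178154
+0x0c: 00 00 e0 a0 ⇒ word 0xa0e00000 (little)
  op=0xa0e00000>>25=0x50 ⇒ not (R)
  rd@[24:21]=0x7 ⇒ R7

cpi R3, $912692; je $4; set R8, $1178154; not R7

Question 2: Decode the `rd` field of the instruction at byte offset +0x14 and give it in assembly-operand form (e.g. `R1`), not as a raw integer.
@+14  little-endian(83 0a eb 27) = 0x27eb0a83
  top 7b → 0x13 → addi [RI]
  rd: (w>>21)&0xf=0xf → R15
  imm: (w>>0)&0x1fffff=0xb0a83 → $723587

R15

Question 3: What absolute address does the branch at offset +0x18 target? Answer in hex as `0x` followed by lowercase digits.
0x0e38

+0x18: f0 ff ff 97 ⇒ word 0x97fffff0 (little)
  opcode bits[31:25]=0x4b: jnz/J
  [24:0] imm=33554416 (s25→-16) = $-16
  target = base 0x0e2c + off 0x18 + 4 + imm -16 = 0x0e38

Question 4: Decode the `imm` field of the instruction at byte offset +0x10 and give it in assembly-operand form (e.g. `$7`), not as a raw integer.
+0x10: 90 83 d2 e0 ⇒ word 0xe0d28390 (little)
  top 7b → 0x70 → cpi [RI]
  rd: (w>>21)&0xf=0x6 → R6
  imm: (w>>0)&0x1fffff=0x128390 → $1213328

$1213328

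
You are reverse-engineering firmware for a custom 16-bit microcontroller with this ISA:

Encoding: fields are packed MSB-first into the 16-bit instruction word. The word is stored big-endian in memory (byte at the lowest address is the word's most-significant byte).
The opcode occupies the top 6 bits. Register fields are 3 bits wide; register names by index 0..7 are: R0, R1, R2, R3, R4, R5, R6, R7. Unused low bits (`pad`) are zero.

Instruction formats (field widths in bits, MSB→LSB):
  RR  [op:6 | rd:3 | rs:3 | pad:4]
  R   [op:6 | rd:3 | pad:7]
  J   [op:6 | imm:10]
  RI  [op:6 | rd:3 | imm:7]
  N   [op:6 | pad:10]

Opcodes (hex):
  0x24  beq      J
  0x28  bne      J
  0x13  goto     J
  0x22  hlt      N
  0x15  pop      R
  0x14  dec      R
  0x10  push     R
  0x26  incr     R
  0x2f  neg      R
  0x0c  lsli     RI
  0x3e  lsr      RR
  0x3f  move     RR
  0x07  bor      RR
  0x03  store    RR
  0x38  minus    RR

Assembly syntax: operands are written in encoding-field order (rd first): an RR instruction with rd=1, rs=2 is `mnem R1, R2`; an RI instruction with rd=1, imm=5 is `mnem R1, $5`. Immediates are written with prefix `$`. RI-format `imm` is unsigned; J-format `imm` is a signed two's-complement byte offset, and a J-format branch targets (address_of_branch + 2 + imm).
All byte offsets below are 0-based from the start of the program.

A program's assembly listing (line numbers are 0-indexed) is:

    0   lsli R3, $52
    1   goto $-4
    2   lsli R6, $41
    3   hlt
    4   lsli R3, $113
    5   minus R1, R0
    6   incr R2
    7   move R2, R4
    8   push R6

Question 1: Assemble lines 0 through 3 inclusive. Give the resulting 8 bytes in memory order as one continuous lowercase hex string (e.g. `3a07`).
31b44ffc33298800

line 0 (lsli): pack op=0xc:6|rd=3:3|imm=52:7 = 0x31b4; big→ 31 b4
line 1 (goto): pack op=0x13:6|imm=-4:10 = 0x4ffc; big→ 4f fc
line 2 (lsli): pack op=0xc:6|rd=6:3|imm=41:7 = 0x3329; big→ 33 29
line 3 (hlt): pack op=0x22:6|pad=0:10 = 0x8800; big→ 88 00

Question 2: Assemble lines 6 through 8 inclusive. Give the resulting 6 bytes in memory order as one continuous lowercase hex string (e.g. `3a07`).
9900fd404300

line 6 (incr): pack op=0x26:6|rd=2:3|pad=0:7 = 0x9900; big→ 99 00
line 7 (move): pack op=0x3f:6|rd=2:3|rs=4:3|pad=0:4 = 0xfd40; big→ fd 40
line 8 (push): pack op=0x10:6|rd=6:3|pad=0:7 = 0x4300; big→ 43 00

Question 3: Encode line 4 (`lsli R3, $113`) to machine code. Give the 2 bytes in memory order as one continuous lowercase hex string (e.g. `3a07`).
4. lsli fields op=0xc:6|rd=3:3|imm=113:7 → word 31f1h → 31 f1

31f1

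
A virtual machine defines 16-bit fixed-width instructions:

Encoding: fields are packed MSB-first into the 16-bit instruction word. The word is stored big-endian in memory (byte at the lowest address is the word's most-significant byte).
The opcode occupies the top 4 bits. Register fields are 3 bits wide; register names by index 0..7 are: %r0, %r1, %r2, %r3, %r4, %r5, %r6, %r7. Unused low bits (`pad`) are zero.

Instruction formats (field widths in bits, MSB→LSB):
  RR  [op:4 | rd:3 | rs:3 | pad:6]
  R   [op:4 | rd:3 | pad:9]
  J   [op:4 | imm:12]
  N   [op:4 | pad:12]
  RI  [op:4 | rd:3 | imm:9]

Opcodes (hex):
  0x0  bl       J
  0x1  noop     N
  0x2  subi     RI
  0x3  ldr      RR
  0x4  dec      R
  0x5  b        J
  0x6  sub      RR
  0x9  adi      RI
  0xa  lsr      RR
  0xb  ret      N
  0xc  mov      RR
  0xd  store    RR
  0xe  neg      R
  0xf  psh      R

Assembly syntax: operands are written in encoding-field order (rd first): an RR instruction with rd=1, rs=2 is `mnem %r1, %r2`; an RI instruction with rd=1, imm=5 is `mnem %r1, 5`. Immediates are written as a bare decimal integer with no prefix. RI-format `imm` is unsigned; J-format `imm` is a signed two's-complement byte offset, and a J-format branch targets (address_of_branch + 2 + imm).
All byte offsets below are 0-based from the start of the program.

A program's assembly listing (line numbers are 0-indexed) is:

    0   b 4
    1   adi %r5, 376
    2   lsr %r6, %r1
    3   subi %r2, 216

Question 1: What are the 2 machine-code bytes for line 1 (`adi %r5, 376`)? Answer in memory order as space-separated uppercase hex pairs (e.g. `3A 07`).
1. adi fields op=0x9:4|rd=5:3|imm=376:9 → word 9b78h → 9b 78

9B 78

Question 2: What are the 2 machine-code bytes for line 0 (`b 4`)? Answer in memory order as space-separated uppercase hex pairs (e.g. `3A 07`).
L0: b op=0x5:4|imm=4:12 ⇒ 0x5004 ⇒ big 50 04

50 04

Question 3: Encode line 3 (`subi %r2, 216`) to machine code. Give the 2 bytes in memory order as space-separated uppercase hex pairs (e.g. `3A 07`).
24 D8

3. subi fields op=0x2:4|rd=2:3|imm=216:9 → word 24d8h → 24 d8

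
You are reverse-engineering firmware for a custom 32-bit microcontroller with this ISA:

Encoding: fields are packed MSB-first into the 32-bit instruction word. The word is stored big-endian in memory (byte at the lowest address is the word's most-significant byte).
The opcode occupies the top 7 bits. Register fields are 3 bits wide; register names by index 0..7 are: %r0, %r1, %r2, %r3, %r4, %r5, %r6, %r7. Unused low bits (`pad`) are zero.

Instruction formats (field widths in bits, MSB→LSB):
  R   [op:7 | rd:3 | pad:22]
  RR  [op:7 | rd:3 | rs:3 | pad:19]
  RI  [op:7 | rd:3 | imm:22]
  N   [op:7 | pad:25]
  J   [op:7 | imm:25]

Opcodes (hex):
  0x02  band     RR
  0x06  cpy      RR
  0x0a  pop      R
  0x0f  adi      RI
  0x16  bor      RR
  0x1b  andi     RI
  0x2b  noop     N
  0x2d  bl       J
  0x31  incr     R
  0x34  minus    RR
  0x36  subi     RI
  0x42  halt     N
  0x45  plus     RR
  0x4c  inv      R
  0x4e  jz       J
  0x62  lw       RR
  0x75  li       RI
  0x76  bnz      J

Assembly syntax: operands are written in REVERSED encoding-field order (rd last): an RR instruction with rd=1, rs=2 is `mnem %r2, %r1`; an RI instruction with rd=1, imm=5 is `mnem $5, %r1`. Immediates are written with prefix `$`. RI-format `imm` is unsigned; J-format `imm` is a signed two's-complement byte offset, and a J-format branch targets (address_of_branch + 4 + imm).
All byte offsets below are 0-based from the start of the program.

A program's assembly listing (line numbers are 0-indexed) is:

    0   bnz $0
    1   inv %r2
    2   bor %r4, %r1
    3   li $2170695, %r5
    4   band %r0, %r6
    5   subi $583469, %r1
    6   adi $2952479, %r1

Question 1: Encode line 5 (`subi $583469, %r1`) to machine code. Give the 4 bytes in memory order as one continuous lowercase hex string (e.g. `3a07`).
6c48e72d

5. subi fields op=0x36:7|rd=1:3|imm=583469:22 → word 6c48e72dh → 6c 48 e7 2d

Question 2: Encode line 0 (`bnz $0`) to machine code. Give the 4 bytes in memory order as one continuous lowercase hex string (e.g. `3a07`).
L0: bnz op=0x76:7|imm=0:25 ⇒ 0xec000000 ⇒ big ec 00 00 00

ec000000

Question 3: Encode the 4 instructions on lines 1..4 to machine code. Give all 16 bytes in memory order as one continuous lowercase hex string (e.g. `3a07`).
1. inv fields op=0x4c:7|rd=2:3|pad=0:22 → word 98800000h → 98 80 00 00
2. bor fields op=0x16:7|rd=1:3|rs=4:3|pad=0:19 → word 2c600000h → 2c 60 00 00
3. li fields op=0x75:7|rd=5:3|imm=2170695:22 → word eb611f47h → eb 61 1f 47
4. band fields op=0x2:7|rd=6:3|rs=0:3|pad=0:19 → word 05800000h → 05 80 00 00

988000002c600000eb611f4705800000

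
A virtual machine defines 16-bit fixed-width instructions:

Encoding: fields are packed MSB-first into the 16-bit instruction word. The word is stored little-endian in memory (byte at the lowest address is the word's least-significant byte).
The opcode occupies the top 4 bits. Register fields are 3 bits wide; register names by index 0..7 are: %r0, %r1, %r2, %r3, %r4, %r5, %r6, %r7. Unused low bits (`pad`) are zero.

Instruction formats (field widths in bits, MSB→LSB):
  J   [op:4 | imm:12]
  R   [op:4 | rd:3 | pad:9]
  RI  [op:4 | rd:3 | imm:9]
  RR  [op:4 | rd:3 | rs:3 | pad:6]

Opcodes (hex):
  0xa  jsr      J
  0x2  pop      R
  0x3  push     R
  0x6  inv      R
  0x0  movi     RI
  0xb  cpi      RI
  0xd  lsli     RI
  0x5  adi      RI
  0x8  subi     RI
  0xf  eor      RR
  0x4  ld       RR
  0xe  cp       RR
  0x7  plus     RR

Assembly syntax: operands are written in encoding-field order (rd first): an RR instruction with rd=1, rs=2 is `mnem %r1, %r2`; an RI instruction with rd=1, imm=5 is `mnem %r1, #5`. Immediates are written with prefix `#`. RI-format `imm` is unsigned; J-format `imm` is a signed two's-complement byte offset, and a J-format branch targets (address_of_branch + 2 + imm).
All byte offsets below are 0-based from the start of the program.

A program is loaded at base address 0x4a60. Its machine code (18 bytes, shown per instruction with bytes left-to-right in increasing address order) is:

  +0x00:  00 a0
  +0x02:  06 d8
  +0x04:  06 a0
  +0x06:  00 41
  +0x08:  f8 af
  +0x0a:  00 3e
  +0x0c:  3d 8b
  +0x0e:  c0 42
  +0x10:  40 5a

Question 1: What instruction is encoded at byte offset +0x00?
jsr #0

@+00  little-endian(00 a0) = 0xa000
  opcode bits[15:12]=0xa: jsr/J
  [11:0] imm=0 = #0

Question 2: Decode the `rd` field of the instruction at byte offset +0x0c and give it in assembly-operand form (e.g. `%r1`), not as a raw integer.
@+0c  little-endian(3d 8b) = 0x8b3d
  op=0x8b3d>>12=0x8 ⇒ subi (RI)
  rd: (w>>9)&0x7=0x5 → %r5
  imm: (w>>0)&0x1ff=0x13d → #317

%r5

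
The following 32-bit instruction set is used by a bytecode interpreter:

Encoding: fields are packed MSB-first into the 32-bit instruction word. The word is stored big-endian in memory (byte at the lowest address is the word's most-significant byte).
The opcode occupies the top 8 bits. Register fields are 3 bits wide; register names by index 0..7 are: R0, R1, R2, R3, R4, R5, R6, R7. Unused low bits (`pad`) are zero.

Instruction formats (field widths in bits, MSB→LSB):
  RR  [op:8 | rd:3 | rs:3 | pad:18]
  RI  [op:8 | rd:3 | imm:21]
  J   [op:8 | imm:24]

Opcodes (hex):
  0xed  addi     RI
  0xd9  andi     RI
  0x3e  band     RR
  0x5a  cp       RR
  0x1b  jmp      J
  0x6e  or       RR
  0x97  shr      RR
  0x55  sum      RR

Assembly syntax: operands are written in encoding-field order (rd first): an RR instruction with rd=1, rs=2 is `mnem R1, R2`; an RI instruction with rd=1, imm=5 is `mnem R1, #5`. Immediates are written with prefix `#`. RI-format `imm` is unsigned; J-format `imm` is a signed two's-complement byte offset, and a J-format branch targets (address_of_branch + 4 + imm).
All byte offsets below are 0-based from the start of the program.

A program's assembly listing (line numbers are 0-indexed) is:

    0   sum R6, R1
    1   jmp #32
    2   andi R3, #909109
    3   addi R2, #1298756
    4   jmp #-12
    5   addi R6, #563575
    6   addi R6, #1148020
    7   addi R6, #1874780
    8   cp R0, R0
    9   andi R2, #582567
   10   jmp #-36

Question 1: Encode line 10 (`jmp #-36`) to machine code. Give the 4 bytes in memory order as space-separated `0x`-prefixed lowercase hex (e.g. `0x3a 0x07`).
L10: jmp op=0x1b:8|imm=-36:24 ⇒ 0x1bffffdc ⇒ big 1b ff ff dc

0x1b 0xff 0xff 0xdc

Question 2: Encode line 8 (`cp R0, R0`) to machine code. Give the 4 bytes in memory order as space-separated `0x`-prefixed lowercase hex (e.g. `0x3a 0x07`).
L8: cp op=0x5a:8|rd=0:3|rs=0:3|pad=0:18 ⇒ 0x5a000000 ⇒ big 5a 00 00 00

0x5a 0x00 0x00 0x00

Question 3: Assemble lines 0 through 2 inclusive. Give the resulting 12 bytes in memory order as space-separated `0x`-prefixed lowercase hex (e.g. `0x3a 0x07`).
0. sum fields op=0x55:8|rd=6:3|rs=1:3|pad=0:18 → word 55c40000h → 55 c4 00 00
1. jmp fields op=0x1b:8|imm=32:24 → word 1b000020h → 1b 00 00 20
2. andi fields op=0xd9:8|rd=3:3|imm=909109:21 → word d96ddf35h → d9 6d df 35

0x55 0xc4 0x00 0x00 0x1b 0x00 0x00 0x20 0xd9 0x6d 0xdf 0x35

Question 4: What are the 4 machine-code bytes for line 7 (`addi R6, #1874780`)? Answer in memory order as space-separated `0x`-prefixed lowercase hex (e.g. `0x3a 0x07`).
0xed 0xdc 0x9b 0x5c

line 7 (addi): pack op=0xed:8|rd=6:3|imm=1874780:21 = 0xeddc9b5c; big→ ed dc 9b 5c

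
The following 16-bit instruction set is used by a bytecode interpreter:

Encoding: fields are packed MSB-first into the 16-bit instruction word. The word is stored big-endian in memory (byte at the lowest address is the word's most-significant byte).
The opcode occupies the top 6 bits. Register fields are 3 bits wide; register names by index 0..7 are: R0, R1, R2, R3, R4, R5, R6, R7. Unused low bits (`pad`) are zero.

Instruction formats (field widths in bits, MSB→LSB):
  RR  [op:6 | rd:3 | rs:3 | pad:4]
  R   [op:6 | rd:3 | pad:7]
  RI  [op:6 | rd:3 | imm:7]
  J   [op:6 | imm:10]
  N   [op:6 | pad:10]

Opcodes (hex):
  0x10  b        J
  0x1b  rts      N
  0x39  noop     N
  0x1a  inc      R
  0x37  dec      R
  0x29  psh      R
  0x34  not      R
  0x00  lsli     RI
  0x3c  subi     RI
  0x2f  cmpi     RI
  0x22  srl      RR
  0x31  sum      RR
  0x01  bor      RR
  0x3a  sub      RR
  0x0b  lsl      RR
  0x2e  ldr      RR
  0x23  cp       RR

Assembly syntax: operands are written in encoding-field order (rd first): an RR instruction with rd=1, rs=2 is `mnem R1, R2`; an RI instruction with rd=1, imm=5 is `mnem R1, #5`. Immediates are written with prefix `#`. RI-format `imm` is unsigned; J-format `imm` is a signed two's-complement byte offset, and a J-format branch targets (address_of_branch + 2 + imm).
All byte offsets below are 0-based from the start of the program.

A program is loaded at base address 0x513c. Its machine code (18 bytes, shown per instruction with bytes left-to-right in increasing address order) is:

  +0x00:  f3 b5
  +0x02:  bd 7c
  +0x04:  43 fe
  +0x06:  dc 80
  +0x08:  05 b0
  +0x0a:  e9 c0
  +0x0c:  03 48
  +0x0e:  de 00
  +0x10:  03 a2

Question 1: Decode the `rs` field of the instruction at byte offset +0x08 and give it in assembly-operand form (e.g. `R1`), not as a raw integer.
off 0x08: read 05 b0 as big → 0x05b0
  op=0x05b0>>10=0x1 ⇒ bor (RR)
  rd@[9:7]=0x3 ⇒ R3
  rs@[6:4]=0x3 ⇒ R3

R3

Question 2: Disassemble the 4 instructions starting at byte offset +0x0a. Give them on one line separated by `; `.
[0a] e9 c0 → 0xe9c0
  op=0xe9c0>>10=0x3a ⇒ sub (RR)
  rd: (w>>7)&0x7=0x3 → R3
  rs: (w>>4)&0x7=0x4 → R4
[0c] 03 48 → 0x0348
  op=0x0348>>10=0x0 ⇒ lsli (RI)
  rd: (w>>7)&0x7=0x6 → R6
  imm: (w>>0)&0x7f=0x48 → #72
[0e] de 00 → 0xde00
  op=0xde00>>10=0x37 ⇒ dec (R)
  rd: (w>>7)&0x7=0x4 → R4
[10] 03 a2 → 0x03a2
  op=0x03a2>>10=0x0 ⇒ lsli (RI)
  rd: (w>>7)&0x7=0x7 → R7
  imm: (w>>0)&0x7f=0x22 → #34

sub R3, R4; lsli R6, #72; dec R4; lsli R7, #34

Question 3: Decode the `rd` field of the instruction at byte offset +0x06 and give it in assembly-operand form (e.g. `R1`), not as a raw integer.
off 0x06: read dc 80 as big → 0xdc80
  opcode bits[15:10]=0x37: dec/R
  rd@[9:7]=0x1 ⇒ R1

R1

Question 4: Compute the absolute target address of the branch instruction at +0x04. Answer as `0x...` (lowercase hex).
0x5140

[04] 43 fe → 0x43fe
  opcode bits[15:10]=0x10: b/J
  imm: (w>>0)&0x3ff=0x3fe (s10→-2) → #-2
  target = base 0x513c + off 0x04 + 2 + imm -2 = 0x5140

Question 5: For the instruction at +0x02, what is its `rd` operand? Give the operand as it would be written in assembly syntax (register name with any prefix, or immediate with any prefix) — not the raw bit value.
R2

@+02  big-endian(bd 7c) = 0xbd7c
  top 6b → 0x2f → cmpi [RI]
  rd@[9:7]=0x2 ⇒ R2
  imm@[6:0]=0x7c ⇒ #124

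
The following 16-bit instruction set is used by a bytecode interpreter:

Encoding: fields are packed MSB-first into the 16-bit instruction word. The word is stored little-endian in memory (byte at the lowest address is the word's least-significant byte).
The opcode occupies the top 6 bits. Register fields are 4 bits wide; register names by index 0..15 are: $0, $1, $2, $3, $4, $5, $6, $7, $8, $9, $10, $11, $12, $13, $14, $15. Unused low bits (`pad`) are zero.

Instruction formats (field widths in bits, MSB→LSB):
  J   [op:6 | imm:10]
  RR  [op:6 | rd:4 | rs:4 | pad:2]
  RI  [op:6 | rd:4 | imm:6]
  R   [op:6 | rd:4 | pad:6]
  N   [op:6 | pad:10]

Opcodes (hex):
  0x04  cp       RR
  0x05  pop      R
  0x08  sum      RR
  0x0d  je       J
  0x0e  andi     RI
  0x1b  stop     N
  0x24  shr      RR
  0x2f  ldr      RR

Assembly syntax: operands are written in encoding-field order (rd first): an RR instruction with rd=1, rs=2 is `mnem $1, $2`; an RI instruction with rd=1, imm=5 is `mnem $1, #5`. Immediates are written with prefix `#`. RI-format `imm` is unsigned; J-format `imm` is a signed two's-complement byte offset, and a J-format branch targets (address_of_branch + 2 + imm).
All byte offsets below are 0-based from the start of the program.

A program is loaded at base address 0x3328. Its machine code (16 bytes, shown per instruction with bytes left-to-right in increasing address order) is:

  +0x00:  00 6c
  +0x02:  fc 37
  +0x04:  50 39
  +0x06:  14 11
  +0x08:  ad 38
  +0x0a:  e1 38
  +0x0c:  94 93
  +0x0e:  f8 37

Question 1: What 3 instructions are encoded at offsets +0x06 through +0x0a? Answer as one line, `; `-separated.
cp $4, $5; andi $2, #45; andi $3, #33

+0x06: 14 11 ⇒ word 0x1114 (little)
  opcode bits[15:10]=0x4: cp/RR
  rd: (w>>6)&0xf=0x4 → $4
  rs: (w>>2)&0xf=0x5 → $5
+0x08: ad 38 ⇒ word 0x38ad (little)
  opcode bits[15:10]=0xe: andi/RI
  rd: (w>>6)&0xf=0x2 → $2
  imm: (w>>0)&0x3f=0x2d → #45
+0x0a: e1 38 ⇒ word 0x38e1 (little)
  opcode bits[15:10]=0xe: andi/RI
  rd: (w>>6)&0xf=0x3 → $3
  imm: (w>>0)&0x3f=0x21 → #33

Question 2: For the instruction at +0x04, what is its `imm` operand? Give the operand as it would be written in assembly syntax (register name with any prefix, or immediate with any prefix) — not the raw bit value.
#16

off 0x04: read 50 39 as little → 0x3950
  opcode bits[15:10]=0xe: andi/RI
  rd: (w>>6)&0xf=0x5 → $5
  imm: (w>>0)&0x3f=0x10 → #16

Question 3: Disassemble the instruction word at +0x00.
stop

[00] 00 6c → 0x6c00
  op=0x6c00>>10=0x1b ⇒ stop (N)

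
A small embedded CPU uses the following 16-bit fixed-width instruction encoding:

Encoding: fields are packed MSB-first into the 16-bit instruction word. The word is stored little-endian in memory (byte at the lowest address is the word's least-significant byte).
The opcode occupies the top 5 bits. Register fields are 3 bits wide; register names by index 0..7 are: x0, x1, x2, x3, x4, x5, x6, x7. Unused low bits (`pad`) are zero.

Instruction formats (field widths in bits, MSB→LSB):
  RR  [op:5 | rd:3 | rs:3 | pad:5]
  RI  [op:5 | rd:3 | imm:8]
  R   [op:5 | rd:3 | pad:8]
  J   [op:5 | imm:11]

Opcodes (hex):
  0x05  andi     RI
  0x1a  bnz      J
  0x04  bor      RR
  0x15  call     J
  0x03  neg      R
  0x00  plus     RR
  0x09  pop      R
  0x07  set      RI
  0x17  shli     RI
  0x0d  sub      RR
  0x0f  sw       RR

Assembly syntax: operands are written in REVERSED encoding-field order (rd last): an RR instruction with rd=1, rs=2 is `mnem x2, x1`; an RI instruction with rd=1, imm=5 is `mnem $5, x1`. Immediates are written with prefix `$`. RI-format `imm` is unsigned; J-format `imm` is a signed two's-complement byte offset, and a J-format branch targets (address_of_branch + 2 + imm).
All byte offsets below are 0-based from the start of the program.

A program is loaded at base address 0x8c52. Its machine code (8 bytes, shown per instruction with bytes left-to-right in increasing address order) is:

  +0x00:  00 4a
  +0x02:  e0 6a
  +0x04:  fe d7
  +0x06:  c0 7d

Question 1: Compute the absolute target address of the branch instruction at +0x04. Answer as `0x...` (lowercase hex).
0x8c56

off 0x04: read fe d7 as little → 0xd7fe
  op=0xd7fe>>11=0x1a ⇒ bnz (J)
  imm: (w>>0)&0x7ff=0x7fe (s11→-2) → $-2
  target = base 0x8c52 + off 0x04 + 2 + imm -2 = 0x8c56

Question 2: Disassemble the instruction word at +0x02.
sub x7, x2

@+02  little-endian(e0 6a) = 0x6ae0
  op=0x6ae0>>11=0xd ⇒ sub (RR)
  rd@[10:8]=0x2 ⇒ x2
  rs@[7:5]=0x7 ⇒ x7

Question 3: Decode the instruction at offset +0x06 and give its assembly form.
@+06  little-endian(c0 7d) = 0x7dc0
  op=0x7dc0>>11=0xf ⇒ sw (RR)
  rd@[10:8]=0x5 ⇒ x5
  rs@[7:5]=0x6 ⇒ x6

sw x6, x5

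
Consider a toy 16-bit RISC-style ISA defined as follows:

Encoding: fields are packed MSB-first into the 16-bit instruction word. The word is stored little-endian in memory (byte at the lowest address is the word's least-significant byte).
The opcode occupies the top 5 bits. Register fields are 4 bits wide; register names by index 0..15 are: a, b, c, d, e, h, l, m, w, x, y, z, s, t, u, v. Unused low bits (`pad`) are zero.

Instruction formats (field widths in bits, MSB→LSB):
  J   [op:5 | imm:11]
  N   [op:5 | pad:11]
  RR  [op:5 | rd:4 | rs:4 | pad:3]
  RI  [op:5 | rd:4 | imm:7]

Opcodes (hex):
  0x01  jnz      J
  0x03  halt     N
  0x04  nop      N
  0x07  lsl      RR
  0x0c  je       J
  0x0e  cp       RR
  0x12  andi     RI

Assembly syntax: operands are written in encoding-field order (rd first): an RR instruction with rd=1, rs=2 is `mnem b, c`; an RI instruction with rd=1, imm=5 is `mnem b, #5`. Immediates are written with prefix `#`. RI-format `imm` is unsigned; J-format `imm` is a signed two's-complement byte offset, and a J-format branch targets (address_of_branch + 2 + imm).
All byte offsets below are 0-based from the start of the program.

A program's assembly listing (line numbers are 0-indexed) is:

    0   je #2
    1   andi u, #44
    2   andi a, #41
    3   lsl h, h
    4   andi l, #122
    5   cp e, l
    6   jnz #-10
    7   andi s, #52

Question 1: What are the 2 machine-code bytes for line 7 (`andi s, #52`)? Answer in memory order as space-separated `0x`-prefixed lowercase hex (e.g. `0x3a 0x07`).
0x34 0x96

L7: andi op=0x12:5|rd=12:4|imm=52:7 ⇒ 0x9634 ⇒ little 34 96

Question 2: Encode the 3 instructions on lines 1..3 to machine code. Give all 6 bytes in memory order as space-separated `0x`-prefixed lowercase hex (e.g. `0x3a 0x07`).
0x2c 0x97 0x29 0x90 0xa8 0x3a

L1: andi op=0x12:5|rd=14:4|imm=44:7 ⇒ 0x972c ⇒ little 2c 97
L2: andi op=0x12:5|rd=0:4|imm=41:7 ⇒ 0x9029 ⇒ little 29 90
L3: lsl op=0x7:5|rd=5:4|rs=5:4|pad=0:3 ⇒ 0x3aa8 ⇒ little a8 3a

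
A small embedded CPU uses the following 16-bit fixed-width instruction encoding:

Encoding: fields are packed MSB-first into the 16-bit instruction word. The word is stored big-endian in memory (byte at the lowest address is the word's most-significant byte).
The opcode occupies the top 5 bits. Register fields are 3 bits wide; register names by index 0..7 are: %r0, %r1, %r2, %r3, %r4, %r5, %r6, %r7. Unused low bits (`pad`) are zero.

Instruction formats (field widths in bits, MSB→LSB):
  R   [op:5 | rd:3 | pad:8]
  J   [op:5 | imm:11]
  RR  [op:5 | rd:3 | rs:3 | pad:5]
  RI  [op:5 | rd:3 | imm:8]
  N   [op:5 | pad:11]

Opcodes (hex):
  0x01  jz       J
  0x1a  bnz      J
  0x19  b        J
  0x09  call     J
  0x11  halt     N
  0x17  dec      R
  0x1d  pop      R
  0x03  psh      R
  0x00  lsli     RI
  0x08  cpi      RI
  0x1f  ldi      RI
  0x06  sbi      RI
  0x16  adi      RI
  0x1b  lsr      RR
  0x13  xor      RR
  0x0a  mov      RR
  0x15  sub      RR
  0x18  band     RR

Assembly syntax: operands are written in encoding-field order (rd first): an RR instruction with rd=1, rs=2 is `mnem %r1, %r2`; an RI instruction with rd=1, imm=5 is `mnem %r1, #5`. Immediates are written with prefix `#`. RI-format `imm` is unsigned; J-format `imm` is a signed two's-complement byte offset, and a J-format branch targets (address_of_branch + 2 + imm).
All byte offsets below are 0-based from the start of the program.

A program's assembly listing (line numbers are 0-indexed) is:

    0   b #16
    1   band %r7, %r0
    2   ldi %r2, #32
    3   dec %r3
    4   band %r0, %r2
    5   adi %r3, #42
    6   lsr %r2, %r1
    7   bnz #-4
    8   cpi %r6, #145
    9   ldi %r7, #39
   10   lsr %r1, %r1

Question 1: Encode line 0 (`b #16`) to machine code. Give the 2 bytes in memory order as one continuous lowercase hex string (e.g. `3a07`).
L0: b op=0x19:5|imm=16:11 ⇒ 0xc810 ⇒ big c8 10

c810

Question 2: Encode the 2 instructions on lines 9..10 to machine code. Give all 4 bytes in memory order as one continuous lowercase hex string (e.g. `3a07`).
L9: ldi op=0x1f:5|rd=7:3|imm=39:8 ⇒ 0xff27 ⇒ big ff 27
L10: lsr op=0x1b:5|rd=1:3|rs=1:3|pad=0:5 ⇒ 0xd920 ⇒ big d9 20

ff27d920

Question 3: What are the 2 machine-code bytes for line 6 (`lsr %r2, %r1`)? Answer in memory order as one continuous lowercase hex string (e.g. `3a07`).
L6: lsr op=0x1b:5|rd=2:3|rs=1:3|pad=0:5 ⇒ 0xda20 ⇒ big da 20

da20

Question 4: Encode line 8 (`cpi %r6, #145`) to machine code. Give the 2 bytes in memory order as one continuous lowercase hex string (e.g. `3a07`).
line 8 (cpi): pack op=0x8:5|rd=6:3|imm=145:8 = 0x4691; big→ 46 91

4691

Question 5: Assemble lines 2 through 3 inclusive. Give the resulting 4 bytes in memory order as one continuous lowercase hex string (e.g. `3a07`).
fa20bb00

L2: ldi op=0x1f:5|rd=2:3|imm=32:8 ⇒ 0xfa20 ⇒ big fa 20
L3: dec op=0x17:5|rd=3:3|pad=0:8 ⇒ 0xbb00 ⇒ big bb 00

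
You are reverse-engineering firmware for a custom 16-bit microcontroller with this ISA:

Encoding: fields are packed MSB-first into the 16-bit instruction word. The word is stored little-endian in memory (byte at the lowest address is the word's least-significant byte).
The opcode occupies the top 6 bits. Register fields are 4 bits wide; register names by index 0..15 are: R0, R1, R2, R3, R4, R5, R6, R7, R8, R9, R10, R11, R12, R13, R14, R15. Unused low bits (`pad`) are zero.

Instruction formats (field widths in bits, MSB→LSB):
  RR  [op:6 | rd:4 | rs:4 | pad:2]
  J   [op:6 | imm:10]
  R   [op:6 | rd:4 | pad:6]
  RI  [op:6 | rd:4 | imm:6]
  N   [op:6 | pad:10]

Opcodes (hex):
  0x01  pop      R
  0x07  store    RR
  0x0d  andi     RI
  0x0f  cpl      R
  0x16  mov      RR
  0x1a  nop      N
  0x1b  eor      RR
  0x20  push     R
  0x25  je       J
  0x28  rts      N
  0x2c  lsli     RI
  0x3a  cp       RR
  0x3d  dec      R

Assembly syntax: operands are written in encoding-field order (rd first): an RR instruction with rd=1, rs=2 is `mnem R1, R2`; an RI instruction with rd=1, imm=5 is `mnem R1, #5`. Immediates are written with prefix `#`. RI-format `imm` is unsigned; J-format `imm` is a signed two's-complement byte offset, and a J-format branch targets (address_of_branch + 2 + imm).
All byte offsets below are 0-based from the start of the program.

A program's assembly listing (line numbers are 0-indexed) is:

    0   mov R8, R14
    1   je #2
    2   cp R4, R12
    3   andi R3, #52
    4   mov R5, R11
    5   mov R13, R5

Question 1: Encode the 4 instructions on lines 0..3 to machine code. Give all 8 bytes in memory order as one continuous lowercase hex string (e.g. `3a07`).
385a029430e9f434

L0: mov op=0x16:6|rd=8:4|rs=14:4|pad=0:2 ⇒ 0x5a38 ⇒ little 38 5a
L1: je op=0x25:6|imm=2:10 ⇒ 0x9402 ⇒ little 02 94
L2: cp op=0x3a:6|rd=4:4|rs=12:4|pad=0:2 ⇒ 0xe930 ⇒ little 30 e9
L3: andi op=0xd:6|rd=3:4|imm=52:6 ⇒ 0x34f4 ⇒ little f4 34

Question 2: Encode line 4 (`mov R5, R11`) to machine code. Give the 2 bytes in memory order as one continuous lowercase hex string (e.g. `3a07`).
6c59

line 4 (mov): pack op=0x16:6|rd=5:4|rs=11:4|pad=0:2 = 0x596c; little→ 6c 59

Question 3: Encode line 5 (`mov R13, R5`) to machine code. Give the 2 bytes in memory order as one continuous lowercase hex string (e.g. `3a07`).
545b

5. mov fields op=0x16:6|rd=13:4|rs=5:4|pad=0:2 → word 5b54h → 54 5b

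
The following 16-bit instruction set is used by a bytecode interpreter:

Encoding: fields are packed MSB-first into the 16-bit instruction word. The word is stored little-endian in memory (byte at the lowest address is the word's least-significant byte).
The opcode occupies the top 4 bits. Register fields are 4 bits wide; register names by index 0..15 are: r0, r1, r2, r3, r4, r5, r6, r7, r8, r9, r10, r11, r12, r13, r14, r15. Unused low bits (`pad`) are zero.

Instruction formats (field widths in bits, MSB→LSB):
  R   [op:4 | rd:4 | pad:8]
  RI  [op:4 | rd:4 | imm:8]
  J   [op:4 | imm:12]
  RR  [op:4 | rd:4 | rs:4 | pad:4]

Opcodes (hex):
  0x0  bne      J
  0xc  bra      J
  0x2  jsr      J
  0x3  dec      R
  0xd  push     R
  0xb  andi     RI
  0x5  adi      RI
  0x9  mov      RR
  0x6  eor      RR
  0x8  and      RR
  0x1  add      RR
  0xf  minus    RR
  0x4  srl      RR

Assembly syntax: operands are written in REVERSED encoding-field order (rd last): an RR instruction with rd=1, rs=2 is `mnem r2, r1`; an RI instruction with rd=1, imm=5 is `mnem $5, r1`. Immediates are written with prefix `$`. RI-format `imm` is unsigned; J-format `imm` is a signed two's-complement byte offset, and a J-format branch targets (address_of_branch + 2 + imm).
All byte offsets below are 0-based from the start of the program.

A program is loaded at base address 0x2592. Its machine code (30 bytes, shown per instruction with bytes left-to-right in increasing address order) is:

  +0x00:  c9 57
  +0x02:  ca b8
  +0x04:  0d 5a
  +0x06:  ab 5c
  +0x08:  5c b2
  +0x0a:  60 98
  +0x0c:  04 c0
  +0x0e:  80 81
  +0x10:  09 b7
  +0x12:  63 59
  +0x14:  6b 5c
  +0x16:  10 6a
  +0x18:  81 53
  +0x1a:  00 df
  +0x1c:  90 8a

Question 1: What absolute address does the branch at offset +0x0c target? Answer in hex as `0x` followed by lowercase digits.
0x25a4

[0c] 04 c0 → 0xc004
  top 4b → 0xc → bra [J]
  imm@[11:0]=0x4 ⇒ $4
  target = base 0x2592 + off 0x0c + 2 + imm 4 = 0x25a4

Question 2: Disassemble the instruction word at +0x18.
+0x18: 81 53 ⇒ word 0x5381 (little)
  op=0x5381>>12=0x5 ⇒ adi (RI)
  rd: (w>>8)&0xf=0x3 → r3
  imm: (w>>0)&0xff=0x81 → $129

adi $129, r3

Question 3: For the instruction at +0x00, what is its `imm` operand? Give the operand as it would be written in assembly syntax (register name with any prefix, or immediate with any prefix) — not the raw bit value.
off 0x00: read c9 57 as little → 0x57c9
  opcode bits[15:12]=0x5: adi/RI
  rd: (w>>8)&0xf=0x7 → r7
  imm: (w>>0)&0xff=0xc9 → $201

$201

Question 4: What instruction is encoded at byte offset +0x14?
adi $107, r12

[14] 6b 5c → 0x5c6b
  opcode bits[15:12]=0x5: adi/RI
  [11:8] rd=12 = r12
  [7:0] imm=107 = $107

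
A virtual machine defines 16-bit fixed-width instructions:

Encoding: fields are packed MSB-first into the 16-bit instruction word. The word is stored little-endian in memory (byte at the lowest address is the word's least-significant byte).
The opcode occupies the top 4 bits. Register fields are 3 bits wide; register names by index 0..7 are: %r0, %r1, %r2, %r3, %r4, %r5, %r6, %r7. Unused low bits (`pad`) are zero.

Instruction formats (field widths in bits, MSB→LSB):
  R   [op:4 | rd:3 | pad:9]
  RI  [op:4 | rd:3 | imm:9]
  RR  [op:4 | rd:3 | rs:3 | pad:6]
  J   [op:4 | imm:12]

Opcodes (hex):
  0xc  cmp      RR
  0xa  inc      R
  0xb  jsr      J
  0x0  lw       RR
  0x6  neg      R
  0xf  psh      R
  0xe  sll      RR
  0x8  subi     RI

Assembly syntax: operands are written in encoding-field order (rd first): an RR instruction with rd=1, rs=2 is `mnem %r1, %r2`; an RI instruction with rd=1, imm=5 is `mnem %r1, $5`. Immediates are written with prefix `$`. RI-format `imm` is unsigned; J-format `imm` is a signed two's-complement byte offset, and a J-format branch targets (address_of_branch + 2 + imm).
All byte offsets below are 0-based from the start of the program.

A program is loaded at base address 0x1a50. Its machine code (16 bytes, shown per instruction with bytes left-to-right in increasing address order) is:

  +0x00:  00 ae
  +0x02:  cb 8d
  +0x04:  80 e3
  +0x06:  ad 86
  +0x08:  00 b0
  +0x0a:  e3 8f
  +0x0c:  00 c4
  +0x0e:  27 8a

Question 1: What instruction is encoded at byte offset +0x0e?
@+0e  little-endian(27 8a) = 0x8a27
  top 4b → 0x8 → subi [RI]
  [11:9] rd=5 = %r5
  [8:0] imm=39 = $39

subi %r5, $39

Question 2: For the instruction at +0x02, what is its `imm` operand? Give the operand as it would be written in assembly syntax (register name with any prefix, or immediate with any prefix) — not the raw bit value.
off 0x02: read cb 8d as little → 0x8dcb
  top 4b → 0x8 → subi [RI]
  rd@[11:9]=0x6 ⇒ %r6
  imm@[8:0]=0x1cb ⇒ $459

$459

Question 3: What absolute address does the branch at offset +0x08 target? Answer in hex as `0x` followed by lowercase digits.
+0x08: 00 b0 ⇒ word 0xb000 (little)
  op=0xb000>>12=0xb ⇒ jsr (J)
  imm@[11:0]=0x0 ⇒ $0
  target = base 0x1a50 + off 0x08 + 2 + imm 0 = 0x1a5a

0x1a5a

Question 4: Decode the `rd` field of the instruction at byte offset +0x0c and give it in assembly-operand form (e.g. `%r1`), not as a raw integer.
off 0x0c: read 00 c4 as little → 0xc400
  top 4b → 0xc → cmp [RR]
  rd: (w>>9)&0x7=0x2 → %r2
  rs: (w>>6)&0x7=0x0 → %r0

%r2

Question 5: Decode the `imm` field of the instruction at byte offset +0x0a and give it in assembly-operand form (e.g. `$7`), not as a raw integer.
+0x0a: e3 8f ⇒ word 0x8fe3 (little)
  top 4b → 0x8 → subi [RI]
  [11:9] rd=7 = %r7
  [8:0] imm=483 = $483

$483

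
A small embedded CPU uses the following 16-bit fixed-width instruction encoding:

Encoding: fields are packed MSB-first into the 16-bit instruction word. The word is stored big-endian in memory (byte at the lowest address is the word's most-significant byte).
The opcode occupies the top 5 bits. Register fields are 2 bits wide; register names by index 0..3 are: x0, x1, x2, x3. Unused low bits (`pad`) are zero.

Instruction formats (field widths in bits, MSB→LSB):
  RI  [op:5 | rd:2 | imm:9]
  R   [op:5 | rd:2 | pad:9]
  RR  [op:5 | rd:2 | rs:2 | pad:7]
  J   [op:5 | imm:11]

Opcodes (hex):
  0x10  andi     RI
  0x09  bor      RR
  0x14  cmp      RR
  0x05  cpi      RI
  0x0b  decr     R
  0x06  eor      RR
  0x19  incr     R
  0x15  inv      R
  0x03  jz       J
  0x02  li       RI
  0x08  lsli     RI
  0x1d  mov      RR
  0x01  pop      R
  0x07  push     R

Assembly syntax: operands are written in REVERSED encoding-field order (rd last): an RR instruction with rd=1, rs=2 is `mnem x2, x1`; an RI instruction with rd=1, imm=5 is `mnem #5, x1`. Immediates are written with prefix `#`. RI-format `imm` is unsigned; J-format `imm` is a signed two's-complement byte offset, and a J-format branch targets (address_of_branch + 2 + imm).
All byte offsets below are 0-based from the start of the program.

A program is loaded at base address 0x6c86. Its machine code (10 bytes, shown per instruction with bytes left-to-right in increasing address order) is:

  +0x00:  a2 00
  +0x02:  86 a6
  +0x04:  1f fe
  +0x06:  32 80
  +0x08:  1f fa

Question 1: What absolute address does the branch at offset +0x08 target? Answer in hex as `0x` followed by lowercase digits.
+0x08: 1f fa ⇒ word 0x1ffa (big)
  top 5b → 0x3 → jz [J]
  imm: (w>>0)&0x7ff=0x7fa (s11→-6) → #-6
  target = base 0x6c86 + off 0x08 + 2 + imm -6 = 0x6c8a

0x6c8a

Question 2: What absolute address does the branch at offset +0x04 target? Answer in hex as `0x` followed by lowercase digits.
+0x04: 1f fe ⇒ word 0x1ffe (big)
  top 5b → 0x3 → jz [J]
  [10:0] imm=2046 (s11→-2) = #-2
  target = base 0x6c86 + off 0x04 + 2 + imm -2 = 0x6c8a

0x6c8a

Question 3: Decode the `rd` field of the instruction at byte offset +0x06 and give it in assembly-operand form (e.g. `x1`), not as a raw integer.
off 0x06: read 32 80 as big → 0x3280
  top 5b → 0x6 → eor [RR]
  [10:9] rd=1 = x1
  [8:7] rs=1 = x1

x1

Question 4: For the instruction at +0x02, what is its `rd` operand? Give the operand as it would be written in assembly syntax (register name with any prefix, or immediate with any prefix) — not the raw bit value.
+0x02: 86 a6 ⇒ word 0x86a6 (big)
  top 5b → 0x10 → andi [RI]
  rd: (w>>9)&0x3=0x3 → x3
  imm: (w>>0)&0x1ff=0xa6 → #166

x3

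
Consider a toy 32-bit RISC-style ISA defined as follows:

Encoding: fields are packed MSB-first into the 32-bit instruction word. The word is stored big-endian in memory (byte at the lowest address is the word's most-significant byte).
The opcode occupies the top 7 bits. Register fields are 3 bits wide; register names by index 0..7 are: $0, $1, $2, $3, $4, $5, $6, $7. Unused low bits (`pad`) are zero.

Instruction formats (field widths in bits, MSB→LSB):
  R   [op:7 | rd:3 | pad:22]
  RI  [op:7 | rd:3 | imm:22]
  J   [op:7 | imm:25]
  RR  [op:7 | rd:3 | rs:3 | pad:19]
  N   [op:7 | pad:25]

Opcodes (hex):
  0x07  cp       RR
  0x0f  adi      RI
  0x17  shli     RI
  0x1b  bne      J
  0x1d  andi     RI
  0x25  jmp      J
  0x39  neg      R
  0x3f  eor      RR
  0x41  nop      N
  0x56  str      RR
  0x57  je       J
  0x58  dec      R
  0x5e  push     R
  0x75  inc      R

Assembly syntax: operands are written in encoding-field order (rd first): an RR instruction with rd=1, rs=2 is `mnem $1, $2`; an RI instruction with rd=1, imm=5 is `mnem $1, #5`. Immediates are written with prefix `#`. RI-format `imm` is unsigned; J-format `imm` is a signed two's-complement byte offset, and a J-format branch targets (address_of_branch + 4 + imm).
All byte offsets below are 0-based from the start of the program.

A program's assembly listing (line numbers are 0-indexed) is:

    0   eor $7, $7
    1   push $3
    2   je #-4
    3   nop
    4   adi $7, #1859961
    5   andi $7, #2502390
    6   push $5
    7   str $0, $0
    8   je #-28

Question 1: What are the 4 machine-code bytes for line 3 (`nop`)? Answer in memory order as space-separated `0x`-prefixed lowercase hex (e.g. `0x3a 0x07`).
0x82 0x00 0x00 0x00

line 3 (nop): pack op=0x41:7|pad=0:25 = 0x82000000; big→ 82 00 00 00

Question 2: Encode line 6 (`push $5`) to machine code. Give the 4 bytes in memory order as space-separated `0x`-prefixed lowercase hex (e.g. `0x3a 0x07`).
6. push fields op=0x5e:7|rd=5:3|pad=0:22 → word bd400000h → bd 40 00 00

0xbd 0x40 0x00 0x00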